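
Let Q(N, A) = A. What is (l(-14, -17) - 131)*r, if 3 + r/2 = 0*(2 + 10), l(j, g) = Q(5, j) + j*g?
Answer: -558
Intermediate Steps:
l(j, g) = j + g*j (l(j, g) = j + j*g = j + g*j)
r = -6 (r = -6 + 2*(0*(2 + 10)) = -6 + 2*(0*12) = -6 + 2*0 = -6 + 0 = -6)
(l(-14, -17) - 131)*r = (-14*(1 - 17) - 131)*(-6) = (-14*(-16) - 131)*(-6) = (224 - 131)*(-6) = 93*(-6) = -558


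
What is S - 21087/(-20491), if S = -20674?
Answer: -423609847/20491 ≈ -20673.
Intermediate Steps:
S - 21087/(-20491) = -20674 - 21087/(-20491) = -20674 - 21087*(-1/20491) = -20674 + 21087/20491 = -423609847/20491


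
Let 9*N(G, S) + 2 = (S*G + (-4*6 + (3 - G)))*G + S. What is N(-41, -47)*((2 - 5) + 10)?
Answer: -559132/9 ≈ -62126.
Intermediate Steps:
N(G, S) = -2/9 + S/9 + G*(-21 - G + G*S)/9 (N(G, S) = -2/9 + ((S*G + (-4*6 + (3 - G)))*G + S)/9 = -2/9 + ((G*S + (-24 + (3 - G)))*G + S)/9 = -2/9 + ((G*S + (-21 - G))*G + S)/9 = -2/9 + ((-21 - G + G*S)*G + S)/9 = -2/9 + (G*(-21 - G + G*S) + S)/9 = -2/9 + (S + G*(-21 - G + G*S))/9 = -2/9 + (S/9 + G*(-21 - G + G*S)/9) = -2/9 + S/9 + G*(-21 - G + G*S)/9)
N(-41, -47)*((2 - 5) + 10) = (-2/9 - 7/3*(-41) - ⅑*(-41)² + (⅑)*(-47) + (⅑)*(-47)*(-41)²)*((2 - 5) + 10) = (-2/9 + 287/3 - ⅑*1681 - 47/9 + (⅑)*(-47)*1681)*(-3 + 10) = (-2/9 + 287/3 - 1681/9 - 47/9 - 79007/9)*7 = -79876/9*7 = -559132/9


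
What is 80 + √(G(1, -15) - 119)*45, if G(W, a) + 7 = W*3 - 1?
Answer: 80 + 90*I*√31 ≈ 80.0 + 501.1*I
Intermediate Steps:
G(W, a) = -8 + 3*W (G(W, a) = -7 + (W*3 - 1) = -7 + (3*W - 1) = -7 + (-1 + 3*W) = -8 + 3*W)
80 + √(G(1, -15) - 119)*45 = 80 + √((-8 + 3*1) - 119)*45 = 80 + √((-8 + 3) - 119)*45 = 80 + √(-5 - 119)*45 = 80 + √(-124)*45 = 80 + (2*I*√31)*45 = 80 + 90*I*√31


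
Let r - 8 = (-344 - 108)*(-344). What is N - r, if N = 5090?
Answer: -150406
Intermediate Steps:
r = 155496 (r = 8 + (-344 - 108)*(-344) = 8 - 452*(-344) = 8 + 155488 = 155496)
N - r = 5090 - 1*155496 = 5090 - 155496 = -150406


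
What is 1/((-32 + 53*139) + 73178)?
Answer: 1/80513 ≈ 1.2420e-5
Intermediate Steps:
1/((-32 + 53*139) + 73178) = 1/((-32 + 7367) + 73178) = 1/(7335 + 73178) = 1/80513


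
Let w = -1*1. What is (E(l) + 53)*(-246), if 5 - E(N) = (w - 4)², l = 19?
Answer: -8118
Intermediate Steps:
w = -1
E(N) = -20 (E(N) = 5 - (-1 - 4)² = 5 - 1*(-5)² = 5 - 1*25 = 5 - 25 = -20)
(E(l) + 53)*(-246) = (-20 + 53)*(-246) = 33*(-246) = -8118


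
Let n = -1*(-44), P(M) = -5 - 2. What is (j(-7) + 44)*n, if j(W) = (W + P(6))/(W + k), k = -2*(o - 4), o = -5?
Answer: 1880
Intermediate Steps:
P(M) = -7
n = 44
k = 18 (k = -2*(-5 - 4) = -2*(-9) = 18)
j(W) = (-7 + W)/(18 + W) (j(W) = (W - 7)/(W + 18) = (-7 + W)/(18 + W))
(j(-7) + 44)*n = ((-7 - 7)/(18 - 7) + 44)*44 = (-14/11 + 44)*44 = (470/11)*44 = 1880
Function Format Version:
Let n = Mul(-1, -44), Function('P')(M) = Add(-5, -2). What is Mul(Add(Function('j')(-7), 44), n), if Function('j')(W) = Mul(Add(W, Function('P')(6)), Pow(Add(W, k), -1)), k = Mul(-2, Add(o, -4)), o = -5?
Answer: 1880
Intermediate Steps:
Function('P')(M) = -7
n = 44
k = 18 (k = Mul(-2, Add(-5, -4)) = Mul(-2, -9) = 18)
Function('j')(W) = Mul(Pow(Add(18, W), -1), Add(-7, W)) (Function('j')(W) = Mul(Add(W, -7), Pow(Add(W, 18), -1)) = Mul(Add(-7, W), Pow(Add(18, W), -1)) = Mul(Pow(Add(18, W), -1), Add(-7, W)))
Mul(Add(Function('j')(-7), 44), n) = Mul(Add(Mul(Pow(Add(18, -7), -1), Add(-7, -7)), 44), 44) = Mul(Add(Mul(Pow(11, -1), -14), 44), 44) = Mul(Add(Mul(Rational(1, 11), -14), 44), 44) = Mul(Add(Rational(-14, 11), 44), 44) = Mul(Rational(470, 11), 44) = 1880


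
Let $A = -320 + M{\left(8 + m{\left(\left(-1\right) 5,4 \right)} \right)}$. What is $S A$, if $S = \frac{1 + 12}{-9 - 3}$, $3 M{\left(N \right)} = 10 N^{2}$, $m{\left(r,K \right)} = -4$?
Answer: $\frac{2600}{9} \approx 288.89$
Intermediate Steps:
$M{\left(N \right)} = \frac{10 N^{2}}{3}$
$S = - \frac{13}{12}$ ($S = \frac{13}{-9 + \left(-25 + 22\right)} = \frac{13}{-9 - 3} = \frac{13}{-12} = 13 \left(- \frac{1}{12}\right) = - \frac{13}{12} \approx -1.0833$)
$A = - \frac{800}{3}$ ($A = -320 + \frac{10 \left(8 - 4\right)^{2}}{3} = -320 + \frac{10 \cdot 4^{2}}{3} = -320 + \frac{10}{3} \cdot 16 = -320 + \frac{160}{3} = - \frac{800}{3} \approx -266.67$)
$S A = \left(- \frac{13}{12}\right) \left(- \frac{800}{3}\right) = \frac{2600}{9}$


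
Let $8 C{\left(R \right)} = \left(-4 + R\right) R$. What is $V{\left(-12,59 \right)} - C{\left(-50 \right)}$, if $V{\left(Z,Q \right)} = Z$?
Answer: $- \frac{699}{2} \approx -349.5$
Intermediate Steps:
$C{\left(R \right)} = \frac{R \left(-4 + R\right)}{8}$ ($C{\left(R \right)} = \frac{\left(-4 + R\right) R}{8} = \frac{R \left(-4 + R\right)}{8}$)
$V{\left(-12,59 \right)} - C{\left(-50 \right)} = -12 - \frac{1}{8} \left(-50\right) \left(-4 - 50\right) = -12 - \frac{1}{8} \left(-50\right) \left(-54\right) = -12 - \frac{675}{2} = - \frac{699}{2}$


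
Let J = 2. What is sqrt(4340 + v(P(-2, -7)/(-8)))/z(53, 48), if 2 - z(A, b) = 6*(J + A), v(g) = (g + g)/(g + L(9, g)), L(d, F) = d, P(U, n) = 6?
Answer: -sqrt(525118)/3608 ≈ -0.20085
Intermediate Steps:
v(g) = 2*g/(9 + g) (v(g) = (g + g)/(g + 9) = (2*g)/(9 + g) = 2*g/(9 + g))
z(A, b) = -10 - 6*A (z(A, b) = 2 - 6*(2 + A) = 2 - (12 + 6*A) = 2 + (-12 - 6*A) = -10 - 6*A)
sqrt(4340 + v(P(-2, -7)/(-8)))/z(53, 48) = sqrt(4340 + 2*(6/(-8))/(9 + 6/(-8)))/(-10 - 6*53) = sqrt(4340 + 2*(6*(-1/8))/(9 + 6*(-1/8)))/(-10 - 318) = sqrt(4340 + 2*(-3/4)/(9 - 3/4))/(-328) = sqrt(4340 + 2*(-3/4)/(33/4))*(-1/328) = sqrt(4340 + 2*(-3/4)*(4/33))*(-1/328) = sqrt(4340 - 2/11)*(-1/328) = sqrt(47738/11)*(-1/328) = (sqrt(525118)/11)*(-1/328) = -sqrt(525118)/3608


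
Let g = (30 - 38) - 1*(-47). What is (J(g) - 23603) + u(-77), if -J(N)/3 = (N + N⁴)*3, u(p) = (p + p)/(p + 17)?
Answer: -625347613/30 ≈ -2.0845e+7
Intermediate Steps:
g = 39 (g = -8 + 47 = 39)
u(p) = 2*p/(17 + p) (u(p) = (2*p)/(17 + p) = 2*p/(17 + p))
J(N) = -9*N - 9*N⁴ (J(N) = -3*(N + N⁴)*3 = -3*(3*N + 3*N⁴) = -9*N - 9*N⁴)
(J(g) - 23603) + u(-77) = (-9*39*(1 + 39³) - 23603) + 2*(-77)/(17 - 77) = (-9*39*(1 + 59319) - 23603) + 2*(-77)/(-60) = (-9*39*59320 - 23603) + 2*(-77)*(-1/60) = (-20821320 - 23603) + 77/30 = -20844923 + 77/30 = -625347613/30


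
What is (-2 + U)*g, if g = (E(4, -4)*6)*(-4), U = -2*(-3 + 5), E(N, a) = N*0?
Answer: 0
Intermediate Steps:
E(N, a) = 0
U = -4 (U = -2*2 = -4)
g = 0 (g = (0*6)*(-4) = 0*(-4) = 0)
(-2 + U)*g = (-2 - 4)*0 = -6*0 = 0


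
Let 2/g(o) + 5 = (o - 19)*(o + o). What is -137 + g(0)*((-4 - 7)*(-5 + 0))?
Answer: -159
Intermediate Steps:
g(o) = 2/(-5 + 2*o*(-19 + o)) (g(o) = 2/(-5 + (o - 19)*(o + o)) = 2/(-5 + (-19 + o)*(2*o)) = 2/(-5 + 2*o*(-19 + o)))
-137 + g(0)*((-4 - 7)*(-5 + 0)) = -137 + (2/(-5 - 38*0 + 2*0**2))*((-4 - 7)*(-5 + 0)) = -137 + (2/(-5 + 0 + 2*0))*(-11*(-5)) = -137 + (2/(-5 + 0 + 0))*55 = -137 + (2/(-5))*55 = -137 + (2*(-1/5))*55 = -137 - 2/5*55 = -137 - 22 = -159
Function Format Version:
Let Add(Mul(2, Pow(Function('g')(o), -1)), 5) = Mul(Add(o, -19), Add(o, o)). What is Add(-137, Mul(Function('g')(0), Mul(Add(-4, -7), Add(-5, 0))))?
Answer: -159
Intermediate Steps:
Function('g')(o) = Mul(2, Pow(Add(-5, Mul(2, o, Add(-19, o))), -1)) (Function('g')(o) = Mul(2, Pow(Add(-5, Mul(Add(o, -19), Add(o, o))), -1)) = Mul(2, Pow(Add(-5, Mul(Add(-19, o), Mul(2, o))), -1)) = Mul(2, Pow(Add(-5, Mul(2, o, Add(-19, o))), -1)))
Add(-137, Mul(Function('g')(0), Mul(Add(-4, -7), Add(-5, 0)))) = Add(-137, Mul(Mul(2, Pow(Add(-5, Mul(-38, 0), Mul(2, Pow(0, 2))), -1)), Mul(Add(-4, -7), Add(-5, 0)))) = Add(-137, Mul(Mul(2, Pow(Add(-5, 0, Mul(2, 0)), -1)), Mul(-11, -5))) = Add(-137, Mul(Mul(2, Pow(Add(-5, 0, 0), -1)), 55)) = Add(-137, Mul(Mul(2, Pow(-5, -1)), 55)) = Add(-137, Mul(Mul(2, Rational(-1, 5)), 55)) = Add(-137, Mul(Rational(-2, 5), 55)) = Add(-137, -22) = -159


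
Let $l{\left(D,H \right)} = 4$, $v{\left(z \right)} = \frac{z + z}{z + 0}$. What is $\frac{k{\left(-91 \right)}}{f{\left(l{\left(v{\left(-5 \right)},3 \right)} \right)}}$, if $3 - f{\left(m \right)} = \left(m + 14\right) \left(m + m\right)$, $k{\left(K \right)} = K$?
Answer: $\frac{91}{141} \approx 0.64539$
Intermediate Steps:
$v{\left(z \right)} = 2$ ($v{\left(z \right)} = \frac{2 z}{z} = 2$)
$f{\left(m \right)} = 3 - 2 m \left(14 + m\right)$ ($f{\left(m \right)} = 3 - \left(m + 14\right) \left(m + m\right) = 3 - \left(14 + m\right) 2 m = 3 - 2 m \left(14 + m\right)$)
$\frac{k{\left(-91 \right)}}{f{\left(l{\left(v{\left(-5 \right)},3 \right)} \right)}} = - \frac{91}{3 - 112 - 2 \cdot 4^{2}} = - \frac{91}{3 - 112 - 32} = - \frac{91}{-141} = \left(-91\right) \left(- \frac{1}{141}\right) = \frac{91}{141}$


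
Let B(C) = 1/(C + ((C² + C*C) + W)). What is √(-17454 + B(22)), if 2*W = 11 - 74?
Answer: 2*I*√1781708577/639 ≈ 132.11*I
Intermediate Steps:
W = -63/2 (W = (11 - 74)/2 = (½)*(-63) = -63/2 ≈ -31.500)
B(C) = 1/(-63/2 + C + 2*C²) (B(C) = 1/(C + ((C² + C*C) - 63/2)) = 1/(C + ((C² + C²) - 63/2)) = 1/(C + (2*C² - 63/2)) = 1/(C + (-63/2 + 2*C²)) = 1/(-63/2 + C + 2*C²))
√(-17454 + B(22)) = √(-17454 + 2/(-63 + 2*22 + 4*22²)) = √(-17454 + 2/(-63 + 44 + 4*484)) = √(-17454 + 2/(-63 + 44 + 1936)) = √(-17454 + 2/1917) = √(-33459316/1917) = 2*I*√1781708577/639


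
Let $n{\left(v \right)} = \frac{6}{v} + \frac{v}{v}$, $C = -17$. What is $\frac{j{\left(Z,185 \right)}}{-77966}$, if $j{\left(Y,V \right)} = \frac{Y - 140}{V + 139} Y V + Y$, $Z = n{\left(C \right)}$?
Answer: $\frac{4760327}{7300424376} \approx 0.00065206$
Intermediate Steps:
$n{\left(v \right)} = 1 + \frac{6}{v}$ ($n{\left(v \right)} = \frac{6}{v} + 1 = 1 + \frac{6}{v}$)
$Z = \frac{11}{17}$ ($Z = \frac{6 - 17}{-17} = \left(- \frac{1}{17}\right) \left(-11\right) = \frac{11}{17} \approx 0.64706$)
$j{\left(Y,V \right)} = Y + \frac{V Y \left(-140 + Y\right)}{139 + V}$ ($j{\left(Y,V \right)} = \frac{-140 + Y}{139 + V} Y V + Y = \frac{Y \left(-140 + Y\right)}{139 + V} V + Y = \frac{V Y \left(-140 + Y\right)}{139 + V} + Y = Y + \frac{V Y \left(-140 + Y\right)}{139 + V}$)
$\frac{j{\left(Z,185 \right)}}{-77966} = \frac{\frac{11}{17} \frac{1}{139 + 185} \left(139 - 25715 + 185 \cdot \frac{11}{17}\right)}{-77966} = \frac{11 \left(139 - 25715 + \frac{2035}{17}\right)}{17 \cdot 324} \left(- \frac{1}{77966}\right) = \frac{11}{17} \cdot \frac{1}{324} \left(- \frac{432757}{17}\right) \left(- \frac{1}{77966}\right) = \left(- \frac{4760327}{93636}\right) \left(- \frac{1}{77966}\right) = \frac{4760327}{7300424376}$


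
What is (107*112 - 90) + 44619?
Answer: 56513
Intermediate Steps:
(107*112 - 90) + 44619 = (11984 - 90) + 44619 = 11894 + 44619 = 56513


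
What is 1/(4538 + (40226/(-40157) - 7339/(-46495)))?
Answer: 1867099715/8471322911023 ≈ 0.00022040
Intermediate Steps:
1/(4538 + (40226/(-40157) - 7339/(-46495))) = 1/(4538 + (40226*(-1/40157) - 7339*(-1/46495))) = 1/(4538 + (-40226/40157 + 7339/46495)) = 1/(4538 - 1575595647/1867099715) = 1/(8471322911023/1867099715) = 1867099715/8471322911023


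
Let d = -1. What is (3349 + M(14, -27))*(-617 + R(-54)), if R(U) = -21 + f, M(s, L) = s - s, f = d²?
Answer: -2133313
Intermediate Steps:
f = 1 (f = (-1)² = 1)
M(s, L) = 0
R(U) = -20 (R(U) = -21 + 1 = -20)
(3349 + M(14, -27))*(-617 + R(-54)) = (3349 + 0)*(-617 - 20) = 3349*(-637) = -2133313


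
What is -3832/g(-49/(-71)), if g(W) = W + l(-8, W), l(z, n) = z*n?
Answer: 272072/343 ≈ 793.21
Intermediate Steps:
l(z, n) = n*z
g(W) = -7*W (g(W) = W + W*(-8) = W - 8*W = -7*W)
-3832/g(-49/(-71)) = -3832/((-(-343)/(-71))) = -3832/((-(-343)*(-1)/71)) = -3832/((-7*49/71)) = -3832/(-343/71) = -3832*(-71/343) = 272072/343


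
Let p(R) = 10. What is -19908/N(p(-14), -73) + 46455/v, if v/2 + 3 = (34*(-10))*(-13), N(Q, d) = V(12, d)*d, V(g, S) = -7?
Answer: -21732681/644882 ≈ -33.700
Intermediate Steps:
N(Q, d) = -7*d
v = 8834 (v = -6 + 2*((34*(-10))*(-13)) = -6 + 2*(-340*(-13)) = -6 + 2*4420 = -6 + 8840 = 8834)
-19908/N(p(-14), -73) + 46455/v = -19908/((-7*(-73))) + 46455/8834 = -19908/511 + 46455*(1/8834) = -19908*1/511 + 46455/8834 = -2844/73 + 46455/8834 = -21732681/644882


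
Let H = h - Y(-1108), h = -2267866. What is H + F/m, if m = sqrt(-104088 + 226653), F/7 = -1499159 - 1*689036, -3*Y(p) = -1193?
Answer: -6804791/3 - 3063473*sqrt(122565)/24513 ≈ -2.3120e+6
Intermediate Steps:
Y(p) = 1193/3 (Y(p) = -1/3*(-1193) = 1193/3)
F = -15317365 (F = 7*(-1499159 - 1*689036) = 7*(-1499159 - 689036) = 7*(-2188195) = -15317365)
m = sqrt(122565) ≈ 350.09
H = -6804791/3 (H = -2267866 - 1*1193/3 = -2267866 - 1193/3 = -6804791/3 ≈ -2.2683e+6)
H + F/m = -6804791/3 - 15317365*sqrt(122565)/122565 = -6804791/3 - 3063473*sqrt(122565)/24513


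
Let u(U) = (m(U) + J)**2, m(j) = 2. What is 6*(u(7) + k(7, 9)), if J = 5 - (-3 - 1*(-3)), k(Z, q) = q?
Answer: 348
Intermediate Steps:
J = 5 (J = 5 - (-3 + 3) = 5 - 1*0 = 5 + 0 = 5)
u(U) = 49 (u(U) = (2 + 5)**2 = 7**2 = 49)
6*(u(7) + k(7, 9)) = 6*(49 + 9) = 6*58 = 348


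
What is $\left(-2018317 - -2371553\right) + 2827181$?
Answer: $3180417$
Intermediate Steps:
$\left(-2018317 - -2371553\right) + 2827181 = \left(-2018317 + 2371553\right) + 2827181 = 353236 + 2827181 = 3180417$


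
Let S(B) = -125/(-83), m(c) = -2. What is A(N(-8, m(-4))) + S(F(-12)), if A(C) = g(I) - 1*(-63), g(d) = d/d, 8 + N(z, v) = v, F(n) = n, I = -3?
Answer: 5437/83 ≈ 65.506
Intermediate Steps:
N(z, v) = -8 + v
g(d) = 1
S(B) = 125/83 (S(B) = -125*(-1/83) = 125/83)
A(C) = 64 (A(C) = 1 - 1*(-63) = 1 + 63 = 64)
A(N(-8, m(-4))) + S(F(-12)) = 64 + 125/83 = 5437/83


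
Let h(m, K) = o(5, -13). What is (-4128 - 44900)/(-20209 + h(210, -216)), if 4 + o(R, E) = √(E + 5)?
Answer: 991002964/408565377 + 98056*I*√2/408565377 ≈ 2.4256 + 0.00033941*I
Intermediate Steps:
o(R, E) = -4 + √(5 + E) (o(R, E) = -4 + √(E + 5) = -4 + √(5 + E))
h(m, K) = -4 + 2*I*√2 (h(m, K) = -4 + √(5 - 13) = -4 + √(-8) = -4 + 2*I*√2)
(-4128 - 44900)/(-20209 + h(210, -216)) = (-4128 - 44900)/(-20209 + (-4 + 2*I*√2)) = -49028/(-20213 + 2*I*√2)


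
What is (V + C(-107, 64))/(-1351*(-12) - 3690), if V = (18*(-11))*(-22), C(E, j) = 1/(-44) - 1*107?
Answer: 186955/550968 ≈ 0.33932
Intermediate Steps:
C(E, j) = -4709/44 (C(E, j) = -1/44 - 107 = -4709/44)
V = 4356 (V = -198*(-22) = 4356)
(V + C(-107, 64))/(-1351*(-12) - 3690) = (4356 - 4709/44)/(-1351*(-12) - 3690) = 186955/(44*(16212 - 3690)) = (186955/44)/12522 = (186955/44)*(1/12522) = 186955/550968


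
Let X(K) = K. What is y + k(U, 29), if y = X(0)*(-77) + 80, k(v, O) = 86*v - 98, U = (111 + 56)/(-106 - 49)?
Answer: -17152/155 ≈ -110.66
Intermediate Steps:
U = -167/155 (U = 167/(-155) = 167*(-1/155) = -167/155 ≈ -1.0774)
k(v, O) = -98 + 86*v
y = 80 (y = 0*(-77) + 80 = 0 + 80 = 80)
y + k(U, 29) = 80 + (-98 + 86*(-167/155)) = 80 + (-98 - 14362/155) = 80 - 29552/155 = -17152/155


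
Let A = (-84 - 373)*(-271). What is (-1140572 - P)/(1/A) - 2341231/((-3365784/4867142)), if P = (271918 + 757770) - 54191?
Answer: -441027785114579255/1682892 ≈ -2.6207e+11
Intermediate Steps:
P = 975497 (P = 1029688 - 54191 = 975497)
A = 123847 (A = -457*(-271) = 123847)
(-1140572 - P)/(1/A) - 2341231/((-3365784/4867142)) = (-1140572 - 1*975497)/(1/123847) - 2341231/((-3365784/4867142)) = (-1140572 - 975497)/(1/123847) - 2341231/((-3365784*1/4867142)) = -2116069*123847 - 2341231/(-1682892/2433571) = -262068797443 - 2341231*(-2433571/1682892) = -262068797443 + 5697551865901/1682892 = -441027785114579255/1682892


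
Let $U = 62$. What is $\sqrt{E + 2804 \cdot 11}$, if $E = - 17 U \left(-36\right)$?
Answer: $2 \sqrt{17197} \approx 262.27$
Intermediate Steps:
$E = 37944$ ($E = \left(-17\right) 62 \left(-36\right) = \left(-1054\right) \left(-36\right) = 37944$)
$\sqrt{E + 2804 \cdot 11} = \sqrt{37944 + 2804 \cdot 11} = \sqrt{37944 + 30844} = \sqrt{68788} = 2 \sqrt{17197}$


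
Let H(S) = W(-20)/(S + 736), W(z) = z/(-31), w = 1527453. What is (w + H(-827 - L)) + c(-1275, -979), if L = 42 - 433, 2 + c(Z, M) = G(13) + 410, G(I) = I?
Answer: 710461411/465 ≈ 1.5279e+6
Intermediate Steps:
c(Z, M) = 421 (c(Z, M) = -2 + (13 + 410) = -2 + 423 = 421)
W(z) = -z/31 (W(z) = z*(-1/31) = -z/31)
L = -391
H(S) = 20/(31*(736 + S)) (H(S) = (-1/31*(-20))/(S + 736) = 20/(31*(736 + S)))
(w + H(-827 - L)) + c(-1275, -979) = (1527453 + 20/(31*(736 + (-827 - 1*(-391))))) + 421 = (1527453 + 20/(31*(736 + (-827 + 391)))) + 421 = (1527453 + 20/(31*(736 - 436))) + 421 = (1527453 + (20/31)/300) + 421 = (1527453 + (20/31)*(1/300)) + 421 = (1527453 + 1/465) + 421 = 710265646/465 + 421 = 710461411/465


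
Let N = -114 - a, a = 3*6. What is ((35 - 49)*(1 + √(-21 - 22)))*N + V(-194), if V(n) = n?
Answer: 1654 + 1848*I*√43 ≈ 1654.0 + 12118.0*I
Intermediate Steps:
a = 18
N = -132 (N = -114 - 1*18 = -114 - 18 = -132)
((35 - 49)*(1 + √(-21 - 22)))*N + V(-194) = ((35 - 49)*(1 + √(-21 - 22)))*(-132) - 194 = -14*(1 + √(-43))*(-132) - 194 = -14*(1 + I*√43)*(-132) - 194 = (-14 - 14*I*√43)*(-132) - 194 = (1848 + 1848*I*√43) - 194 = 1654 + 1848*I*√43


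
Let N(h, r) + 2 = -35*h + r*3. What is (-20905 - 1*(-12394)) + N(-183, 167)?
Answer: -1607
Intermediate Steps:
N(h, r) = -2 - 35*h + 3*r (N(h, r) = -2 + (-35*h + r*3) = -2 + (-35*h + 3*r) = -2 - 35*h + 3*r)
(-20905 - 1*(-12394)) + N(-183, 167) = (-20905 - 1*(-12394)) + (-2 - 35*(-183) + 3*167) = (-20905 + 12394) + (-2 + 6405 + 501) = -8511 + 6904 = -1607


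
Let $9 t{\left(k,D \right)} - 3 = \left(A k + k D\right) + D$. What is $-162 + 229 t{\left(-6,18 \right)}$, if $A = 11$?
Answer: $-4055$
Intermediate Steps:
$t{\left(k,D \right)} = \frac{1}{3} + \frac{D}{9} + \frac{11 k}{9} + \frac{D k}{9}$ ($t{\left(k,D \right)} = \frac{1}{3} + \frac{\left(11 k + k D\right) + D}{9} = \frac{1}{3} + \frac{\left(11 k + D k\right) + D}{9} = \frac{1}{3} + \frac{D + 11 k + D k}{9} = \frac{1}{3} + \left(\frac{D}{9} + \frac{11 k}{9} + \frac{D k}{9}\right) = \frac{1}{3} + \frac{D}{9} + \frac{11 k}{9} + \frac{D k}{9}$)
$-162 + 229 t{\left(-6,18 \right)} = -162 + 229 \left(\frac{1}{3} + \frac{1}{9} \cdot 18 + \frac{11}{9} \left(-6\right) + \frac{1}{9} \cdot 18 \left(-6\right)\right) = -162 + 229 \left(\frac{1}{3} + 2 - \frac{22}{3} - 12\right) = -162 + 229 \left(-17\right) = -162 - 3893 = -4055$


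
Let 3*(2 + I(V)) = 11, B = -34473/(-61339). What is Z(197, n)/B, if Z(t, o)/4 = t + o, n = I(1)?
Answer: 146232176/103419 ≈ 1414.0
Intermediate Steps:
B = 34473/61339 (B = -34473*(-1/61339) = 34473/61339 ≈ 0.56201)
I(V) = 5/3 (I(V) = -2 + (⅓)*11 = -2 + 11/3 = 5/3)
n = 5/3 ≈ 1.6667
Z(t, o) = 4*o + 4*t (Z(t, o) = 4*(t + o) = 4*(o + t) = 4*o + 4*t)
Z(197, n)/B = (4*(5/3) + 4*197)/(34473/61339) = (20/3 + 788)*(61339/34473) = (2384/3)*(61339/34473) = 146232176/103419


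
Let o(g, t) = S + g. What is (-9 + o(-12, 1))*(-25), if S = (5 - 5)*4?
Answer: 525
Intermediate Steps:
S = 0 (S = 0*4 = 0)
o(g, t) = g (o(g, t) = 0 + g = g)
(-9 + o(-12, 1))*(-25) = (-9 - 12)*(-25) = -21*(-25) = 525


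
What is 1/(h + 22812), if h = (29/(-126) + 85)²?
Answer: 15876/476247073 ≈ 3.3336e-5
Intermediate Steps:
h = 114083761/15876 (h = (29*(-1/126) + 85)² = (-29/126 + 85)² = (10681/126)² = 114083761/15876 ≈ 7185.9)
1/(h + 22812) = 1/(114083761/15876 + 22812) = 1/(476247073/15876) = 15876/476247073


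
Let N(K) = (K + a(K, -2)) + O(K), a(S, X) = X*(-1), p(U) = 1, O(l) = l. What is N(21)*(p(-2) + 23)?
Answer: 1056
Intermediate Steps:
a(S, X) = -X
N(K) = 2 + 2*K (N(K) = (K - 1*(-2)) + K = (K + 2) + K = (2 + K) + K = 2 + 2*K)
N(21)*(p(-2) + 23) = (2 + 2*21)*(1 + 23) = (2 + 42)*24 = 44*24 = 1056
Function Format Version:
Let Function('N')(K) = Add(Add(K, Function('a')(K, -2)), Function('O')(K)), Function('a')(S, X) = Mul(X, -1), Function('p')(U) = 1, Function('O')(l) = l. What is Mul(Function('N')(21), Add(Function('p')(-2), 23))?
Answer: 1056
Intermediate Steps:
Function('a')(S, X) = Mul(-1, X)
Function('N')(K) = Add(2, Mul(2, K)) (Function('N')(K) = Add(Add(K, Mul(-1, -2)), K) = Add(Add(K, 2), K) = Add(Add(2, K), K) = Add(2, Mul(2, K)))
Mul(Function('N')(21), Add(Function('p')(-2), 23)) = Mul(Add(2, Mul(2, 21)), Add(1, 23)) = Mul(Add(2, 42), 24) = Mul(44, 24) = 1056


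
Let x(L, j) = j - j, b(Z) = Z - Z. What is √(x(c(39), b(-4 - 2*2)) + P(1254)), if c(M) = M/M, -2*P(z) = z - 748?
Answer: I*√253 ≈ 15.906*I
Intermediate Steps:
b(Z) = 0
P(z) = 374 - z/2 (P(z) = -(z - 748)/2 = -(-748 + z)/2 = 374 - z/2)
c(M) = 1
x(L, j) = 0
√(x(c(39), b(-4 - 2*2)) + P(1254)) = √(0 + (374 - ½*1254)) = √(0 + (374 - 627)) = √(0 - 253) = √(-253) = I*√253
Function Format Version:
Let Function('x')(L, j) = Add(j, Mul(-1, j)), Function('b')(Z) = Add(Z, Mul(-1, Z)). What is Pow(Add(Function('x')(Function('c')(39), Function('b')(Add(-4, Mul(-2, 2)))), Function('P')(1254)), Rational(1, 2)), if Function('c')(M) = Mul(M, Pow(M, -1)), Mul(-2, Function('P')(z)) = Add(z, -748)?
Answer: Mul(I, Pow(253, Rational(1, 2))) ≈ Mul(15.906, I)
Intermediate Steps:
Function('b')(Z) = 0
Function('P')(z) = Add(374, Mul(Rational(-1, 2), z)) (Function('P')(z) = Mul(Rational(-1, 2), Add(z, -748)) = Mul(Rational(-1, 2), Add(-748, z)) = Add(374, Mul(Rational(-1, 2), z)))
Function('c')(M) = 1
Function('x')(L, j) = 0
Pow(Add(Function('x')(Function('c')(39), Function('b')(Add(-4, Mul(-2, 2)))), Function('P')(1254)), Rational(1, 2)) = Pow(Add(0, Add(374, Mul(Rational(-1, 2), 1254))), Rational(1, 2)) = Pow(Add(0, Add(374, -627)), Rational(1, 2)) = Pow(Add(0, -253), Rational(1, 2)) = Pow(-253, Rational(1, 2)) = Mul(I, Pow(253, Rational(1, 2)))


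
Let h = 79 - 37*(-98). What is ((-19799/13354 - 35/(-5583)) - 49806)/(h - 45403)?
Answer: 3713415426319/3108810318636 ≈ 1.1945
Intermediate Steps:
h = 3705 (h = 79 + 3626 = 3705)
((-19799/13354 - 35/(-5583)) - 49806)/(h - 45403) = ((-19799/13354 - 35/(-5583)) - 49806)/(3705 - 45403) = ((-19799*1/13354 - 35*(-1/5583)) - 49806)/(-41698) = ((-19799/13354 + 35/5583) - 49806)*(-1/41698) = (-110070427/74555382 - 49806)*(-1/41698) = -3713415426319/74555382*(-1/41698) = 3713415426319/3108810318636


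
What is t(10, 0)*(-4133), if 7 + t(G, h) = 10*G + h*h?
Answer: -384369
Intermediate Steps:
t(G, h) = -7 + h² + 10*G (t(G, h) = -7 + (10*G + h*h) = -7 + (10*G + h²) = -7 + (h² + 10*G) = -7 + h² + 10*G)
t(10, 0)*(-4133) = (-7 + 0² + 10*10)*(-4133) = (-7 + 0 + 100)*(-4133) = 93*(-4133) = -384369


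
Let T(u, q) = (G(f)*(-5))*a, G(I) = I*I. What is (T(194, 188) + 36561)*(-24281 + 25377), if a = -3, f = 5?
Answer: 40481856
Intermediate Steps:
G(I) = I²
T(u, q) = 375 (T(u, q) = (5²*(-5))*(-3) = (25*(-5))*(-3) = -125*(-3) = 375)
(T(194, 188) + 36561)*(-24281 + 25377) = (375 + 36561)*(-24281 + 25377) = 36936*1096 = 40481856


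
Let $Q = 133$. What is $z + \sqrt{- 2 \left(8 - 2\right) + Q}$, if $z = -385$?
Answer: $-374$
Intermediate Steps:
$z + \sqrt{- 2 \left(8 - 2\right) + Q} = -385 + \sqrt{- 2 \left(8 - 2\right) + 133} = -385 + \sqrt{\left(-2\right) 6 + 133} = -385 + \sqrt{-12 + 133} = -385 + \sqrt{121} = -385 + 11 = -374$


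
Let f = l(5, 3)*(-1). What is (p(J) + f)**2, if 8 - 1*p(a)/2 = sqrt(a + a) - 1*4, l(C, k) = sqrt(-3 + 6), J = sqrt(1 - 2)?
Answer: (-24 + sqrt(3) + 2*sqrt(2)*sqrt(I))**2 ≈ 406.79 - 81.072*I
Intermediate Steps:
J = I (J = sqrt(-1) = I ≈ 1.0*I)
l(C, k) = sqrt(3)
p(a) = 24 - 2*sqrt(2)*sqrt(a) (p(a) = 16 - 2*(sqrt(a + a) - 1*4) = 16 - 2*(sqrt(2*a) - 4) = 16 - 2*(sqrt(2)*sqrt(a) - 4) = 16 - 2*(-4 + sqrt(2)*sqrt(a)) = 16 + (8 - 2*sqrt(2)*sqrt(a)) = 24 - 2*sqrt(2)*sqrt(a))
f = -sqrt(3) (f = sqrt(3)*(-1) = -sqrt(3) ≈ -1.7320)
(p(J) + f)**2 = ((24 - 2*sqrt(2)*sqrt(I)) - sqrt(3))**2 = (24 - sqrt(3) - 2*sqrt(2)*sqrt(I))**2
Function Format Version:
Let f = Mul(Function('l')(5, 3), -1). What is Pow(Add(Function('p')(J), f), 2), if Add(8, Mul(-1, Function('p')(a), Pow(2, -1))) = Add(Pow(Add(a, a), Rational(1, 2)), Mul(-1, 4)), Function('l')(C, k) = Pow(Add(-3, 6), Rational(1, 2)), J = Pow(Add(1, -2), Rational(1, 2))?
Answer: Pow(Add(-24, Pow(3, Rational(1, 2)), Mul(2, Pow(2, Rational(1, 2)), Pow(I, Rational(1, 2)))), 2) ≈ Add(406.79, Mul(-81.072, I))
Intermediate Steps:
J = I (J = Pow(-1, Rational(1, 2)) = I ≈ Mul(1.0000, I))
Function('l')(C, k) = Pow(3, Rational(1, 2))
Function('p')(a) = Add(24, Mul(-2, Pow(2, Rational(1, 2)), Pow(a, Rational(1, 2)))) (Function('p')(a) = Add(16, Mul(-2, Add(Pow(Add(a, a), Rational(1, 2)), Mul(-1, 4)))) = Add(16, Mul(-2, Add(Pow(Mul(2, a), Rational(1, 2)), -4))) = Add(16, Mul(-2, Add(Mul(Pow(2, Rational(1, 2)), Pow(a, Rational(1, 2))), -4))) = Add(16, Mul(-2, Add(-4, Mul(Pow(2, Rational(1, 2)), Pow(a, Rational(1, 2)))))) = Add(16, Add(8, Mul(-2, Pow(2, Rational(1, 2)), Pow(a, Rational(1, 2))))) = Add(24, Mul(-2, Pow(2, Rational(1, 2)), Pow(a, Rational(1, 2)))))
f = Mul(-1, Pow(3, Rational(1, 2))) (f = Mul(Pow(3, Rational(1, 2)), -1) = Mul(-1, Pow(3, Rational(1, 2))) ≈ -1.7320)
Pow(Add(Function('p')(J), f), 2) = Pow(Add(Add(24, Mul(-2, Pow(2, Rational(1, 2)), Pow(I, Rational(1, 2)))), Mul(-1, Pow(3, Rational(1, 2)))), 2) = Pow(Add(24, Mul(-1, Pow(3, Rational(1, 2))), Mul(-2, Pow(2, Rational(1, 2)), Pow(I, Rational(1, 2)))), 2)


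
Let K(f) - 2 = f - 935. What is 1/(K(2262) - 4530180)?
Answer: -1/4528851 ≈ -2.2081e-7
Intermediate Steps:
K(f) = -933 + f (K(f) = 2 + (f - 935) = 2 + (-935 + f) = -933 + f)
1/(K(2262) - 4530180) = 1/((-933 + 2262) - 4530180) = 1/(1329 - 4530180) = 1/(-4528851) = -1/4528851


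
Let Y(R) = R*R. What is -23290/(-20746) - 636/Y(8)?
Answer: -1462987/165968 ≈ -8.8149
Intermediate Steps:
Y(R) = R²
-23290/(-20746) - 636/Y(8) = -23290/(-20746) - 636/(8²) = -23290*(-1/20746) - 636/64 = 11645/10373 - 636*1/64 = 11645/10373 - 159/16 = -1462987/165968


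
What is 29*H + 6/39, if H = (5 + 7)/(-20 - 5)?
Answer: -4474/325 ≈ -13.766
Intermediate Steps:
H = -12/25 (H = 12/(-25) = 12*(-1/25) = -12/25 ≈ -0.48000)
29*H + 6/39 = 29*(-12/25) + 6/39 = -348/25 + 6*(1/39) = -348/25 + 2/13 = -4474/325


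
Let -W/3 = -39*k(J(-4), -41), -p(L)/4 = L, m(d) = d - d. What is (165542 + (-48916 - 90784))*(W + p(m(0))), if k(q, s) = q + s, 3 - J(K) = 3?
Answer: -123964074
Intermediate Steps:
m(d) = 0
J(K) = 0 (J(K) = 3 - 1*3 = 3 - 3 = 0)
p(L) = -4*L
W = -4797 (W = -(-117)*(0 - 41) = -(-117)*(-41) = -3*1599 = -4797)
(165542 + (-48916 - 90784))*(W + p(m(0))) = (165542 + (-48916 - 90784))*(-4797 - 4*0) = (165542 - 139700)*(-4797 + 0) = 25842*(-4797) = -123964074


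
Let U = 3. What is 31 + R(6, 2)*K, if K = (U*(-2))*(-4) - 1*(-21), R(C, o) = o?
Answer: 121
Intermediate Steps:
K = 45 (K = (3*(-2))*(-4) - 1*(-21) = -6*(-4) + 21 = 24 + 21 = 45)
31 + R(6, 2)*K = 31 + 2*45 = 31 + 90 = 121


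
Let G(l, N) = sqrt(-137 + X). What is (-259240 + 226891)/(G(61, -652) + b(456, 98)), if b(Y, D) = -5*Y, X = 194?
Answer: 1293960/91199 + 10783*sqrt(57)/1732781 ≈ 14.235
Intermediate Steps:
G(l, N) = sqrt(57) (G(l, N) = sqrt(-137 + 194) = sqrt(57))
(-259240 + 226891)/(G(61, -652) + b(456, 98)) = (-259240 + 226891)/(sqrt(57) - 5*456) = -32349/(sqrt(57) - 2280) = -32349/(-2280 + sqrt(57))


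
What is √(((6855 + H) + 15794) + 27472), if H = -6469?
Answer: 2*√10913 ≈ 208.93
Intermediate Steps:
√(((6855 + H) + 15794) + 27472) = √(((6855 - 6469) + 15794) + 27472) = √((386 + 15794) + 27472) = √(16180 + 27472) = √43652 = 2*√10913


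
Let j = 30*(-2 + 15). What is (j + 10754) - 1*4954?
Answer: 6190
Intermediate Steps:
j = 390 (j = 30*13 = 390)
(j + 10754) - 1*4954 = (390 + 10754) - 1*4954 = 11144 - 4954 = 6190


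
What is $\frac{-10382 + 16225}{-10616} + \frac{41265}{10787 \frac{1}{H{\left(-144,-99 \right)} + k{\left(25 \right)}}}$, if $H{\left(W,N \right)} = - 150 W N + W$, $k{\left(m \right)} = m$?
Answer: $- \frac{133831350869143}{16359256} \approx -8.1808 \cdot 10^{6}$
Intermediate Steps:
$H{\left(W,N \right)} = W - 150 N W$ ($H{\left(W,N \right)} = - 150 N W + W = W - 150 N W$)
$\frac{-10382 + 16225}{-10616} + \frac{41265}{10787 \frac{1}{H{\left(-144,-99 \right)} + k{\left(25 \right)}}} = \frac{-10382 + 16225}{-10616} + \frac{41265}{10787 \frac{1}{- 144 \left(1 - -14850\right) + 25}} = 5843 \left(- \frac{1}{10616}\right) + \frac{41265}{10787 \frac{1}{- 144 \left(1 + 14850\right) + 25}} = - \frac{5843}{10616} + \frac{41265}{10787 \frac{1}{\left(-144\right) 14851 + 25}} = - \frac{5843}{10616} + \frac{41265}{10787 \frac{1}{-2138544 + 25}} = - \frac{5843}{10616} + \frac{41265}{10787 \frac{1}{-2138519}} = - \frac{5843}{10616} + \frac{41265}{10787 \left(- \frac{1}{2138519}\right)} = - \frac{5843}{10616} + \frac{41265}{- \frac{10787}{2138519}} = - \frac{5843}{10616} + 41265 \left(- \frac{2138519}{10787}\right) = - \frac{5843}{10616} - \frac{12606569505}{1541} = - \frac{133831350869143}{16359256}$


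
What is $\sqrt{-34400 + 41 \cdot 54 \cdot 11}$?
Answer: $i \sqrt{10046} \approx 100.23 i$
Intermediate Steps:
$\sqrt{-34400 + 41 \cdot 54 \cdot 11} = \sqrt{-34400 + 2214 \cdot 11} = \sqrt{-34400 + 24354} = \sqrt{-10046} = i \sqrt{10046}$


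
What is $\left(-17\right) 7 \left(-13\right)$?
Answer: $1547$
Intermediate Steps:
$\left(-17\right) 7 \left(-13\right) = \left(-119\right) \left(-13\right) = 1547$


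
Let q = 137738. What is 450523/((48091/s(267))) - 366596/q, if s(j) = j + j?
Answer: 16559639587940/3311979079 ≈ 4999.9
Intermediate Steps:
s(j) = 2*j
450523/((48091/s(267))) - 366596/q = 450523/((48091/((2*267)))) - 366596/137738 = 450523/((48091/534)) - 366596*1/137738 = 450523/((48091*(1/534))) - 183298/68869 = 450523/(48091/534) - 183298/68869 = 450523*(534/48091) - 183298/68869 = 240579282/48091 - 183298/68869 = 16559639587940/3311979079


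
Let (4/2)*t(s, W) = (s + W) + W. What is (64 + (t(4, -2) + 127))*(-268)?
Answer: -51188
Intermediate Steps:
t(s, W) = W + s/2 (t(s, W) = ((s + W) + W)/2 = ((W + s) + W)/2 = (s + 2*W)/2 = W + s/2)
(64 + (t(4, -2) + 127))*(-268) = (64 + ((-2 + (½)*4) + 127))*(-268) = (64 + ((-2 + 2) + 127))*(-268) = (64 + (0 + 127))*(-268) = (64 + 127)*(-268) = 191*(-268) = -51188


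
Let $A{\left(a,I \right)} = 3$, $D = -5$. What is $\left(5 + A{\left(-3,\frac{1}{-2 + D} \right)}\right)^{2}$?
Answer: $64$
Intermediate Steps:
$\left(5 + A{\left(-3,\frac{1}{-2 + D} \right)}\right)^{2} = \left(5 + 3\right)^{2} = 8^{2} = 64$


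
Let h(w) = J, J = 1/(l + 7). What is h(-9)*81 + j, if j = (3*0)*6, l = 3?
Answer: 81/10 ≈ 8.1000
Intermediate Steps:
J = 1/10 (J = 1/(3 + 7) = 1/10 ≈ 0.10000)
h(w) = 1/10
j = 0 (j = 0*6 = 0)
h(-9)*81 + j = (1/10)*81 + 0 = 81/10 + 0 = 81/10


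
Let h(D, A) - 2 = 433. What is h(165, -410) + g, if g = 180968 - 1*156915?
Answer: 24488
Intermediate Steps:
h(D, A) = 435 (h(D, A) = 2 + 433 = 435)
g = 24053 (g = 180968 - 156915 = 24053)
h(165, -410) + g = 435 + 24053 = 24488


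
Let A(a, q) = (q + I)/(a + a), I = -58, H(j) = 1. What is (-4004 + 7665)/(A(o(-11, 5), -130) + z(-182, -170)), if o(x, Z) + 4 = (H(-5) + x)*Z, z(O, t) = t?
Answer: -14121/649 ≈ -21.758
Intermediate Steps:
o(x, Z) = -4 + Z*(1 + x) (o(x, Z) = -4 + (1 + x)*Z = -4 + Z*(1 + x))
A(a, q) = (-58 + q)/(2*a) (A(a, q) = (q - 58)/(a + a) = (-58 + q)/((2*a)) = (-58 + q)*(1/(2*a)) = (-58 + q)/(2*a))
(-4004 + 7665)/(A(o(-11, 5), -130) + z(-182, -170)) = (-4004 + 7665)/((-58 - 130)/(2*(-4 + 5 + 5*(-11))) - 170) = 3661/((½)*(-188)/(-4 + 5 - 55) - 170) = 3661/((½)*(-188)/(-54) - 170) = 3661/((½)*(-1/54)*(-188) - 170) = 3661/(47/27 - 170) = 3661/(-4543/27) = 3661*(-27/4543) = -14121/649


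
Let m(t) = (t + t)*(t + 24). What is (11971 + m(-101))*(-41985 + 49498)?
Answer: 206795325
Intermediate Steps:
m(t) = 2*t*(24 + t) (m(t) = (2*t)*(24 + t) = 2*t*(24 + t))
(11971 + m(-101))*(-41985 + 49498) = (11971 + 2*(-101)*(24 - 101))*(-41985 + 49498) = (11971 + 2*(-101)*(-77))*7513 = (11971 + 15554)*7513 = 27525*7513 = 206795325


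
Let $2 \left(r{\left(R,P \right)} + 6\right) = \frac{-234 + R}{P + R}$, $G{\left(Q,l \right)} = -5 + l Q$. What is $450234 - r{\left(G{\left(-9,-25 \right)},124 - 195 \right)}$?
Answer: $\frac{67085767}{149} \approx 4.5024 \cdot 10^{5}$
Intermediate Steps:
$G{\left(Q,l \right)} = -5 + Q l$
$r{\left(R,P \right)} = -6 + \frac{-234 + R}{2 \left(P + R\right)}$ ($r{\left(R,P \right)} = -6 + \frac{\left(-234 + R\right) \frac{1}{P + R}}{2} = -6 + \frac{\frac{1}{P + R} \left(-234 + R\right)}{2} = -6 + \frac{-234 + R}{2 \left(P + R\right)}$)
$450234 - r{\left(G{\left(-9,-25 \right)},124 - 195 \right)} = 450234 - \frac{-117 - 6 \left(124 - 195\right) - \frac{11 \left(-5 - -225\right)}{2}}{\left(124 - 195\right) - -220} = 450234 - \frac{-117 - -426 - \frac{11 \left(-5 + 225\right)}{2}}{-71 + \left(-5 + 225\right)} = 450234 - \frac{-117 + 426 - 1210}{-71 + 220} = 450234 - \frac{-117 + 426 - 1210}{149} = 450234 - \frac{1}{149} \left(-901\right) = 450234 - - \frac{901}{149} = 450234 + \frac{901}{149} = \frac{67085767}{149}$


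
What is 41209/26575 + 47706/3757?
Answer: 1422609163/99842275 ≈ 14.249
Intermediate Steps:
41209/26575 + 47706/3757 = 1422609163/99842275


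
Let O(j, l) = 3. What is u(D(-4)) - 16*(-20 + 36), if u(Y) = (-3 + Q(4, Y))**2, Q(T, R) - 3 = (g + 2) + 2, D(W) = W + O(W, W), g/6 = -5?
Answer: 420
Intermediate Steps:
g = -30 (g = 6*(-5) = -30)
D(W) = 3 + W (D(W) = W + 3 = 3 + W)
Q(T, R) = -23 (Q(T, R) = 3 + ((-30 + 2) + 2) = 3 + (-28 + 2) = 3 - 26 = -23)
u(Y) = 676 (u(Y) = (-3 - 23)**2 = (-26)**2 = 676)
u(D(-4)) - 16*(-20 + 36) = 676 - 16*(-20 + 36) = 676 - 16*16 = 676 - 256 = 420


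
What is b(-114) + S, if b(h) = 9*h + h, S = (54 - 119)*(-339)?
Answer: 20895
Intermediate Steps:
S = 22035 (S = -65*(-339) = 22035)
b(h) = 10*h
b(-114) + S = 10*(-114) + 22035 = -1140 + 22035 = 20895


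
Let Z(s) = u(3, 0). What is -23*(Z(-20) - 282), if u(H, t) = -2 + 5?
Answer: 6417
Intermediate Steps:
u(H, t) = 3
Z(s) = 3
-23*(Z(-20) - 282) = -23*(3 - 282) = -23*(-279) = 6417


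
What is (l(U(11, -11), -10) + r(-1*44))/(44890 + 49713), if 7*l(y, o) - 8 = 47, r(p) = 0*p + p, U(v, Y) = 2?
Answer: -253/662221 ≈ -0.00038205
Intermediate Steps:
r(p) = p (r(p) = 0 + p = p)
l(y, o) = 55/7 (l(y, o) = 8/7 + (⅐)*47 = 8/7 + 47/7 = 55/7)
(l(U(11, -11), -10) + r(-1*44))/(44890 + 49713) = (55/7 - 1*44)/(44890 + 49713) = (55/7 - 44)/94603 = -253/7*1/94603 = -253/662221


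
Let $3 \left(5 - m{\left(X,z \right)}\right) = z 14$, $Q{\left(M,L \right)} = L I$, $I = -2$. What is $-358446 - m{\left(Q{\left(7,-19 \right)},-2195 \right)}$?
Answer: $- \frac{1106083}{3} \approx -3.6869 \cdot 10^{5}$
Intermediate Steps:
$Q{\left(M,L \right)} = - 2 L$ ($Q{\left(M,L \right)} = L \left(-2\right) = - 2 L$)
$m{\left(X,z \right)} = 5 - \frac{14 z}{3}$ ($m{\left(X,z \right)} = 5 - \frac{z 14}{3} = 5 - \frac{14 z}{3}$)
$-358446 - m{\left(Q{\left(7,-19 \right)},-2195 \right)} = -358446 - \left(5 - - \frac{30730}{3}\right) = -358446 - \left(5 + \frac{30730}{3}\right) = -358446 - \frac{30745}{3} = - \frac{1106083}{3}$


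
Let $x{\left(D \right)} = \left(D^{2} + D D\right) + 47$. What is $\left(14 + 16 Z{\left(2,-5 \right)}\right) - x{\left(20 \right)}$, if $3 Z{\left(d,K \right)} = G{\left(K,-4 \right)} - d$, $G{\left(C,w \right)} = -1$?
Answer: $-849$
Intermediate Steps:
$x{\left(D \right)} = 47 + 2 D^{2}$ ($x{\left(D \right)} = \left(D^{2} + D^{2}\right) + 47 = 2 D^{2} + 47 = 47 + 2 D^{2}$)
$Z{\left(d,K \right)} = - \frac{1}{3} - \frac{d}{3}$ ($Z{\left(d,K \right)} = \frac{-1 - d}{3} = - \frac{1}{3} - \frac{d}{3}$)
$\left(14 + 16 Z{\left(2,-5 \right)}\right) - x{\left(20 \right)} = \left(14 + 16 \left(- \frac{1}{3} - \frac{2}{3}\right)\right) - \left(47 + 2 \cdot 20^{2}\right) = \left(14 + 16 \left(- \frac{1}{3} - \frac{2}{3}\right)\right) - \left(47 + 2 \cdot 400\right) = \left(14 + 16 \left(-1\right)\right) - \left(47 + 800\right) = \left(14 - 16\right) - 847 = -2 - 847 = -849$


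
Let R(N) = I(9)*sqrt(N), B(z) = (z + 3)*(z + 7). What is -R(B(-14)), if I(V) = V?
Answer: -9*sqrt(77) ≈ -78.975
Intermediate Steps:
B(z) = (3 + z)*(7 + z)
R(N) = 9*sqrt(N)
-R(B(-14)) = -9*sqrt(21 + (-14)**2 + 10*(-14)) = -9*sqrt(21 + 196 - 140) = -9*sqrt(77)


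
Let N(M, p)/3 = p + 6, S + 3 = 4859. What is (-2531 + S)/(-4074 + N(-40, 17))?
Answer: -155/267 ≈ -0.58052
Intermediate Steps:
S = 4856 (S = -3 + 4859 = 4856)
N(M, p) = 18 + 3*p (N(M, p) = 3*(p + 6) = 3*(6 + p) = 18 + 3*p)
(-2531 + S)/(-4074 + N(-40, 17)) = (-2531 + 4856)/(-4074 + (18 + 3*17)) = 2325/(-4074 + (18 + 51)) = 2325/(-4074 + 69) = 2325/(-4005) = 2325*(-1/4005) = -155/267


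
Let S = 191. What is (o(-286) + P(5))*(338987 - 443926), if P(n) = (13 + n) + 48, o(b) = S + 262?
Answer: -54463341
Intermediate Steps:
o(b) = 453 (o(b) = 191 + 262 = 453)
P(n) = 61 + n
(o(-286) + P(5))*(338987 - 443926) = (453 + (61 + 5))*(338987 - 443926) = (453 + 66)*(-104939) = 519*(-104939) = -54463341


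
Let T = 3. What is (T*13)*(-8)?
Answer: -312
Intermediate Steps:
(T*13)*(-8) = (3*13)*(-8) = 39*(-8) = -312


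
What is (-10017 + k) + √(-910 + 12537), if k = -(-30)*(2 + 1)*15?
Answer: -8667 + √11627 ≈ -8559.2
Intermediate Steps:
k = 1350 (k = -(-30)*3*15 = -6*(-15)*15 = 90*15 = 1350)
(-10017 + k) + √(-910 + 12537) = (-10017 + 1350) + √(-910 + 12537) = -8667 + √11627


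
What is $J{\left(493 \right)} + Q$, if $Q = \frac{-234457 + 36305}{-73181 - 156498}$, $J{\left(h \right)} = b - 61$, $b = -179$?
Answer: $- \frac{1771768}{7409} \approx -239.14$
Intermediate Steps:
$J{\left(h \right)} = -240$ ($J{\left(h \right)} = -179 - 61 = -240$)
$Q = \frac{6392}{7409}$ ($Q = - \frac{198152}{-229679} = \left(-198152\right) \left(- \frac{1}{229679}\right) = \frac{6392}{7409} \approx 0.86273$)
$J{\left(493 \right)} + Q = -240 + \frac{6392}{7409} = - \frac{1771768}{7409}$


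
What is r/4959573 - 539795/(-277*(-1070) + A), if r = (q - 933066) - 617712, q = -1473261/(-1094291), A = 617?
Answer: -1144535090074472548/537307057180785067 ≈ -2.1301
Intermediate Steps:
q = 1473261/1094291 (q = -1473261*(-1/1094291) = 1473261/1094291 ≈ 1.3463)
r = -1697000935137/1094291 (r = (1473261/1094291 - 933066) - 617712 = -1021044252945/1094291 - 617712 = -1697000935137/1094291 ≈ -1.5508e+6)
r/4959573 - 539795/(-277*(-1070) + A) = -1697000935137/1094291/4959573 - 539795/(-277*(-1070) + 617) = -1697000935137/1094291*1/4959573 - 539795/(296390 + 617) = -565666978379/1809072032581 - 539795/297007 = -1144535090074472548/537307057180785067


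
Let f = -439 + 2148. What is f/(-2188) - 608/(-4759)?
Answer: -6802827/10412692 ≈ -0.65332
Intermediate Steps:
f = 1709
f/(-2188) - 608/(-4759) = 1709/(-2188) - 608/(-4759) = 1709*(-1/2188) - 608*(-1/4759) = -1709/2188 + 608/4759 = -6802827/10412692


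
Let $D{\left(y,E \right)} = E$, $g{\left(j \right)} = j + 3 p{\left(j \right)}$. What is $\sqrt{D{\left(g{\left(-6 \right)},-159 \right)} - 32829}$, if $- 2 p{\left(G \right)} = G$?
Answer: $2 i \sqrt{8247} \approx 181.63 i$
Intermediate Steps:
$p{\left(G \right)} = - \frac{G}{2}$
$g{\left(j \right)} = - \frac{j}{2}$ ($g{\left(j \right)} = j + 3 \left(- \frac{j}{2}\right) = j - \frac{3 j}{2} = - \frac{j}{2}$)
$\sqrt{D{\left(g{\left(-6 \right)},-159 \right)} - 32829} = \sqrt{-159 - 32829} = \sqrt{-32988} = 2 i \sqrt{8247}$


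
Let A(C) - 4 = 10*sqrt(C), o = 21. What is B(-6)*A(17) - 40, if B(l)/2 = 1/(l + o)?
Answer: -592/15 + 4*sqrt(17)/3 ≈ -33.969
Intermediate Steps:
A(C) = 4 + 10*sqrt(C)
B(l) = 2/(21 + l) (B(l) = 2/(l + 21) = 2/(21 + l))
B(-6)*A(17) - 40 = (2/(21 - 6))*(4 + 10*sqrt(17)) - 40 = (2/15)*(4 + 10*sqrt(17)) - 40 = (2*(1/15))*(4 + 10*sqrt(17)) - 40 = 2*(4 + 10*sqrt(17))/15 - 40 = (8/15 + 4*sqrt(17)/3) - 40 = -592/15 + 4*sqrt(17)/3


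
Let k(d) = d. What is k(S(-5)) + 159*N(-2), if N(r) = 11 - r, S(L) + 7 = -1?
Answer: 2059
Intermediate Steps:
S(L) = -8 (S(L) = -7 - 1 = -8)
k(S(-5)) + 159*N(-2) = -8 + 159*(11 - 1*(-2)) = -8 + 159*(11 + 2) = -8 + 159*13 = -8 + 2067 = 2059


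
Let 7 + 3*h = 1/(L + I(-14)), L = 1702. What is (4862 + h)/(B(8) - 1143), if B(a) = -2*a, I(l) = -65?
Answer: -1256096/299571 ≈ -4.1930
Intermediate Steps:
h = -11458/4911 (h = -7/3 + 1/(3*(1702 - 65)) = -7/3 + (⅓)/1637 = -7/3 + (⅓)*(1/1637) = -7/3 + 1/4911 = -11458/4911 ≈ -2.3331)
(4862 + h)/(B(8) - 1143) = (4862 - 11458/4911)/(-2*8 - 1143) = 23865824/(4911*(-16 - 1143)) = (23865824/4911)/(-1159) = (23865824/4911)*(-1/1159) = -1256096/299571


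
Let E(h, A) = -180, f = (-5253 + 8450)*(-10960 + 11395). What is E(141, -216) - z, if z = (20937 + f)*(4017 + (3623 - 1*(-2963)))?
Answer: -14967534276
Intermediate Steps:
f = 1390695 (f = 3197*435 = 1390695)
z = 14967534096 (z = (20937 + 1390695)*(4017 + (3623 - 1*(-2963))) = 1411632*(4017 + (3623 + 2963)) = 1411632*(4017 + 6586) = 1411632*10603 = 14967534096)
E(141, -216) - z = -180 - 1*14967534096 = -180 - 14967534096 = -14967534276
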